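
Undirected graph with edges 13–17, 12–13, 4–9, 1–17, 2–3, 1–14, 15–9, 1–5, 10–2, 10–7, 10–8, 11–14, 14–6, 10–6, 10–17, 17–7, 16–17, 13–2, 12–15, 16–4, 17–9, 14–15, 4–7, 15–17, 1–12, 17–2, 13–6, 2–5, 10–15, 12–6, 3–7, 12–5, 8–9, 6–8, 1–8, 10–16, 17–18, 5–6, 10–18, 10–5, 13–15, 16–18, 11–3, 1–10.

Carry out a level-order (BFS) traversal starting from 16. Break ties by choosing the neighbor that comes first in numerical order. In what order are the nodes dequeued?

16 -> 4 -> 10 -> 17 -> 18 -> 7 -> 9 -> 1 -> 2 -> 5 -> 6 -> 8 -> 15 -> 13 -> 3 -> 12 -> 14 -> 11

Visit 16; enqueue 4, 10, 17, 18 → queue [4, 10, 17, 18]
Visit 4; enqueue 7, 9 → queue [10, 17, 18, 7, 9]
Visit 10; enqueue 1, 2, 5, 6, 8, 15 → queue [17, 18, 7, 9, 1, 2, 5, 6, 8, 15]
Visit 17; enqueue 13 → queue [18, 7, 9, 1, 2, 5, 6, 8, 15, 13]
Visit 18 → queue [7, 9, 1, 2, 5, 6, 8, 15, 13]
Visit 7; enqueue 3 → queue [9, 1, 2, 5, 6, 8, 15, 13, 3]
Visit 9 → queue [1, 2, 5, 6, 8, 15, 13, 3]
Visit 1; enqueue 12, 14 → queue [2, 5, 6, 8, 15, 13, 3, 12, 14]
Visit 2 → queue [5, 6, 8, 15, 13, 3, 12, 14]
Visit 5 → queue [6, 8, 15, 13, 3, 12, 14]
Visit 6 → queue [8, 15, 13, 3, 12, 14]
Visit 8 → queue [15, 13, 3, 12, 14]
Visit 15 → queue [13, 3, 12, 14]
Visit 13 → queue [3, 12, 14]
Visit 3; enqueue 11 → queue [12, 14, 11]
Visit 12 → queue [14, 11]
Visit 14 → queue [11]
Visit 11 → queue []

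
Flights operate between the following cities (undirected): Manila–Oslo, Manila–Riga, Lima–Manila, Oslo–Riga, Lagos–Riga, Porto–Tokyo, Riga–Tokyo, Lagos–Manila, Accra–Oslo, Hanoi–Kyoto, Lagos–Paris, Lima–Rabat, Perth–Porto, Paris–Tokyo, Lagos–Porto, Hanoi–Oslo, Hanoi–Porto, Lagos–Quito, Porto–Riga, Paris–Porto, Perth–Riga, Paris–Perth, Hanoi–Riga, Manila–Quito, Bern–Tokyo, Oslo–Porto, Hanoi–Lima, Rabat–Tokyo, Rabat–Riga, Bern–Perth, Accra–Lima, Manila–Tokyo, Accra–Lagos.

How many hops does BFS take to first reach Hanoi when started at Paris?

2

Level 0: Paris
Level 1: Lagos, Perth, Porto, Tokyo
Level 2: Accra, Bern, Hanoi, Manila, Oslo, Quito, Rabat, Riga
Level 3: Kyoto, Lima
Hanoi first appears at level 2.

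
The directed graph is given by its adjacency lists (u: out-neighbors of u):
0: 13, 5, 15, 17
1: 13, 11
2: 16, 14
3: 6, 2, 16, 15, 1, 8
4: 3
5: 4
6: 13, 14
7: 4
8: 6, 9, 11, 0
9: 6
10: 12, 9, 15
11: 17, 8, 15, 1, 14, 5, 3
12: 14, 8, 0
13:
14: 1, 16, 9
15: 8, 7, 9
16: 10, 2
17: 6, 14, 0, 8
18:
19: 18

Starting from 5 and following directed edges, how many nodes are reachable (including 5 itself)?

BFS from 5 visits: 5, 4, 3, 6, 2, 16, 15, 1, 8, 13, 14, 10, 7, 9, 11, 0, 12, 17
Reachable nodes: 18 of 20 total.

18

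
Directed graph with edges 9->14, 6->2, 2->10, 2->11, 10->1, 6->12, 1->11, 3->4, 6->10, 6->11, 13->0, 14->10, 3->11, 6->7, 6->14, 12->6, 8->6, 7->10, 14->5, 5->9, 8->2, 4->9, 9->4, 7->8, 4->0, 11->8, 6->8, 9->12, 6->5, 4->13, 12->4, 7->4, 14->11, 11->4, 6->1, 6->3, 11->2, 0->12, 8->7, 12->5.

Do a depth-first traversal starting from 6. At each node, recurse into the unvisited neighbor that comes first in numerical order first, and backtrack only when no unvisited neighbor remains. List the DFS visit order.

Visit 6
6 → 1
1 → 11
11 → 2
2 → 10
11 → 4
4 → 0
0 → 12
12 → 5
5 → 9
9 → 14
4 → 13
11 → 8
8 → 7
6 → 3

6, 1, 11, 2, 10, 4, 0, 12, 5, 9, 14, 13, 8, 7, 3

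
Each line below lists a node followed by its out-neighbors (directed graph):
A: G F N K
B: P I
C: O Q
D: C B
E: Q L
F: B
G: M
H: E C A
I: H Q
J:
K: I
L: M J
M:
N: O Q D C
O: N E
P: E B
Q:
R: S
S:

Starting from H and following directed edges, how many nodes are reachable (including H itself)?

17

BFS from H visits: H, E, C, A, Q, L, O, N, K, G, F, M, J, D, I, B, P
Reachable nodes: 17 of 19 total.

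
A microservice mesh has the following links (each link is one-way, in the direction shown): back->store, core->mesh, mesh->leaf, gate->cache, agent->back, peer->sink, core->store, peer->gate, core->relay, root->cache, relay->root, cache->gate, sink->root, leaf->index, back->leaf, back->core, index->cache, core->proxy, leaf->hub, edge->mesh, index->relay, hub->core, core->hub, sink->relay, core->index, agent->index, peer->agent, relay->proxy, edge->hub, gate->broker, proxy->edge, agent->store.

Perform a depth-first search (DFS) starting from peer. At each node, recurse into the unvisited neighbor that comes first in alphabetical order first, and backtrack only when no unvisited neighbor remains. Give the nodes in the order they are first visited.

peer, agent, back, core, hub, index, cache, gate, broker, relay, proxy, edge, mesh, leaf, root, store, sink

Visit peer
peer → agent
agent → back
back → core
core → hub
core → index
index → cache
cache → gate
gate → broker
index → relay
relay → proxy
proxy → edge
edge → mesh
mesh → leaf
relay → root
core → store
peer → sink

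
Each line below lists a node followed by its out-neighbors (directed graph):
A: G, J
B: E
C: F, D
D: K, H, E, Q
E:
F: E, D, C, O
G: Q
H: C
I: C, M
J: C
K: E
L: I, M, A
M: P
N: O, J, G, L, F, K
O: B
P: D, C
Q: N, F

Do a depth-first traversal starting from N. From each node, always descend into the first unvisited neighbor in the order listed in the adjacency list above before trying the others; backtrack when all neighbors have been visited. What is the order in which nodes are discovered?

N, O, B, E, J, C, F, D, K, H, Q, G, L, I, M, P, A

Visit N
N → O
O → B
B → E
N → J
J → C
C → F
F → D
D → K
D → H
D → Q
N → G
N → L
L → I
I → M
M → P
L → A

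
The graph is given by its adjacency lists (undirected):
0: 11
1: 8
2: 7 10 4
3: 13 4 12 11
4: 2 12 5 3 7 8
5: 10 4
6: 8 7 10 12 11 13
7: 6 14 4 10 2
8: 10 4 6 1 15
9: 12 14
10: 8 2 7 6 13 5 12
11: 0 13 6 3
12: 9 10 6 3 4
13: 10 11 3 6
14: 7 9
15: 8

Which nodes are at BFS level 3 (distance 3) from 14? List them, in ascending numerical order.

3, 5, 8, 11, 13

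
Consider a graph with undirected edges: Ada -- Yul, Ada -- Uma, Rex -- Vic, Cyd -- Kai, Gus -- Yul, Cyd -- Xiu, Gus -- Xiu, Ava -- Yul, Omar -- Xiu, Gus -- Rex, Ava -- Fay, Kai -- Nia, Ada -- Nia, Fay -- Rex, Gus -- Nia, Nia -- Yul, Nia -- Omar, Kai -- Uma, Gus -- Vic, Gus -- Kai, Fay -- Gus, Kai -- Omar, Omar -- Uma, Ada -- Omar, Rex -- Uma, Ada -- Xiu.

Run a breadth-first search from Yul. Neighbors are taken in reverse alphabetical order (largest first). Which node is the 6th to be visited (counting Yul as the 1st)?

Omar

Visit Yul; enqueue Nia, Gus, Ava, Ada → queue [Nia, Gus, Ava, Ada]
Visit Nia; enqueue Omar, Kai → queue [Gus, Ava, Ada, Omar, Kai]
Visit Gus; enqueue Xiu, Vic, Rex, Fay → queue [Ava, Ada, Omar, Kai, Xiu, Vic, Rex, Fay]
Visit Ava → queue [Ada, Omar, Kai, Xiu, Vic, Rex, Fay]
Visit Ada; enqueue Uma → queue [Omar, Kai, Xiu, Vic, Rex, Fay, Uma]
Visit Omar → queue [Kai, Xiu, Vic, Rex, Fay, Uma]
Visit Kai; enqueue Cyd → queue [Xiu, Vic, Rex, Fay, Uma, Cyd]
Visit Xiu → queue [Vic, Rex, Fay, Uma, Cyd]
Visit Vic → queue [Rex, Fay, Uma, Cyd]
Visit Rex → queue [Fay, Uma, Cyd]
Visit Fay → queue [Uma, Cyd]
Visit Uma → queue [Cyd]
Visit Cyd → queue []

Visit order: Yul, Nia, Gus, Ava, Ada, Omar, Kai, Xiu, Vic, Rex, Fay, Uma, Cyd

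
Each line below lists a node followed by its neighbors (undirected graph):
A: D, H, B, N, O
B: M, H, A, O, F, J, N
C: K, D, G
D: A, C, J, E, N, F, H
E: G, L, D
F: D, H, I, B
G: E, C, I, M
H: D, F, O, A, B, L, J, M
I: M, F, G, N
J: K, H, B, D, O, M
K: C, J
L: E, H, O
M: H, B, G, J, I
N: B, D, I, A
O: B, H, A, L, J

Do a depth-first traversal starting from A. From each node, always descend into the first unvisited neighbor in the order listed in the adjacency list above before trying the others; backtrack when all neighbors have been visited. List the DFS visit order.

A, D, C, K, J, H, F, I, M, B, O, L, E, G, N

Visit A
A → D
D → C
C → K
K → J
J → H
H → F
F → I
I → M
M → B
B → O
O → L
L → E
E → G
B → N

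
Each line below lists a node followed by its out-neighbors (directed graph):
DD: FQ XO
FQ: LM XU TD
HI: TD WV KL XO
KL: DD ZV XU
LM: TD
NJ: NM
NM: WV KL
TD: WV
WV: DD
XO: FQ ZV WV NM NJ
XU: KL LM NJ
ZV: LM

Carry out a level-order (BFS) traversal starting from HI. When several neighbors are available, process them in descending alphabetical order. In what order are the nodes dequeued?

Visit HI; enqueue XO, WV, TD, KL → queue [XO, WV, TD, KL]
Visit XO; enqueue ZV, NM, NJ, FQ → queue [WV, TD, KL, ZV, NM, NJ, FQ]
Visit WV; enqueue DD → queue [TD, KL, ZV, NM, NJ, FQ, DD]
Visit TD → queue [KL, ZV, NM, NJ, FQ, DD]
Visit KL; enqueue XU → queue [ZV, NM, NJ, FQ, DD, XU]
Visit ZV; enqueue LM → queue [NM, NJ, FQ, DD, XU, LM]
Visit NM → queue [NJ, FQ, DD, XU, LM]
Visit NJ → queue [FQ, DD, XU, LM]
Visit FQ → queue [DD, XU, LM]
Visit DD → queue [XU, LM]
Visit XU → queue [LM]
Visit LM → queue []

HI -> XO -> WV -> TD -> KL -> ZV -> NM -> NJ -> FQ -> DD -> XU -> LM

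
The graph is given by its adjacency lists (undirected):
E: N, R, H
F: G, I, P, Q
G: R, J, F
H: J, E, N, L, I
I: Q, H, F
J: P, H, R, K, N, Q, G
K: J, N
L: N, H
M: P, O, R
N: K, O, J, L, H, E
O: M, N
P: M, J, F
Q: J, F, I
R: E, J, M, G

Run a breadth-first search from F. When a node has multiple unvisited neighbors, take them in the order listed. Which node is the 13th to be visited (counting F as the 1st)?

Visit F; enqueue G, I, P, Q → queue [G, I, P, Q]
Visit G; enqueue R, J → queue [I, P, Q, R, J]
Visit I; enqueue H → queue [P, Q, R, J, H]
Visit P; enqueue M → queue [Q, R, J, H, M]
Visit Q → queue [R, J, H, M]
Visit R; enqueue E → queue [J, H, M, E]
Visit J; enqueue K, N → queue [H, M, E, K, N]
Visit H; enqueue L → queue [M, E, K, N, L]
Visit M; enqueue O → queue [E, K, N, L, O]
Visit E → queue [K, N, L, O]
Visit K → queue [N, L, O]
Visit N → queue [L, O]
Visit L → queue [O]
Visit O → queue []

Visit order: F, G, I, P, Q, R, J, H, M, E, K, N, L, O

L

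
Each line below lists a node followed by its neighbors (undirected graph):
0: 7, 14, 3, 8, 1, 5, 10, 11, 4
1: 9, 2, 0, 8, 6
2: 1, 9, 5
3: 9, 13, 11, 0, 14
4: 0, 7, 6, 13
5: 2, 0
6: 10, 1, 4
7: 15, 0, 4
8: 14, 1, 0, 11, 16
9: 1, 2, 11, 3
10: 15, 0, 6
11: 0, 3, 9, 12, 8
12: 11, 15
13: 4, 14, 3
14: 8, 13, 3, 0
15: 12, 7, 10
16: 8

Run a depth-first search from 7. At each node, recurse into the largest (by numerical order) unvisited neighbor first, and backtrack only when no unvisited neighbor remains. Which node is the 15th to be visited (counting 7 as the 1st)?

1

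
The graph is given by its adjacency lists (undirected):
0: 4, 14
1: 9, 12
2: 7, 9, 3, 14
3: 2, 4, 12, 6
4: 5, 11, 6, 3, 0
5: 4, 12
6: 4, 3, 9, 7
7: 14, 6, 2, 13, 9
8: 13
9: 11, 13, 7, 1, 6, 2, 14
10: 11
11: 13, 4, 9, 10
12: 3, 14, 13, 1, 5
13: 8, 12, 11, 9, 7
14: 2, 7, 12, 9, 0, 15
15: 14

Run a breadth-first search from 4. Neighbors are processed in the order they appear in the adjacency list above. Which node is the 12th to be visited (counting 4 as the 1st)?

2

Visit 4; enqueue 5, 11, 6, 3, 0 → queue [5, 11, 6, 3, 0]
Visit 5; enqueue 12 → queue [11, 6, 3, 0, 12]
Visit 11; enqueue 13, 9, 10 → queue [6, 3, 0, 12, 13, 9, 10]
Visit 6; enqueue 7 → queue [3, 0, 12, 13, 9, 10, 7]
Visit 3; enqueue 2 → queue [0, 12, 13, 9, 10, 7, 2]
Visit 0; enqueue 14 → queue [12, 13, 9, 10, 7, 2, 14]
Visit 12; enqueue 1 → queue [13, 9, 10, 7, 2, 14, 1]
Visit 13; enqueue 8 → queue [9, 10, 7, 2, 14, 1, 8]
Visit 9 → queue [10, 7, 2, 14, 1, 8]
Visit 10 → queue [7, 2, 14, 1, 8]
Visit 7 → queue [2, 14, 1, 8]
Visit 2 → queue [14, 1, 8]
Visit 14; enqueue 15 → queue [1, 8, 15]
Visit 1 → queue [8, 15]
Visit 8 → queue [15]
Visit 15 → queue []

Visit order: 4, 5, 11, 6, 3, 0, 12, 13, 9, 10, 7, 2, 14, 1, 8, 15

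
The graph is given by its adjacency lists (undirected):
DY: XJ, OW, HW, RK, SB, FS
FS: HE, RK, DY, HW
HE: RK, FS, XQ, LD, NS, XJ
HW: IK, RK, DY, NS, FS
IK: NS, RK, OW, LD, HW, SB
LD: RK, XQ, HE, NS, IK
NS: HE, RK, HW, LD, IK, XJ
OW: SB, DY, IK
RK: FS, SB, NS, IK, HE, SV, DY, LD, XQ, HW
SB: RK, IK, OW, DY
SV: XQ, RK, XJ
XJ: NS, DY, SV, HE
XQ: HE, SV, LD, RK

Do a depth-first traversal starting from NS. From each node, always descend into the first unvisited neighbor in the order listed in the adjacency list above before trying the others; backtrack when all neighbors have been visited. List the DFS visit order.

NS → HE → RK → FS → DY → XJ → SV → XQ → LD → IK → OW → SB → HW

Visit NS
NS → HE
HE → RK
RK → FS
FS → DY
DY → XJ
XJ → SV
SV → XQ
XQ → LD
LD → IK
IK → OW
OW → SB
IK → HW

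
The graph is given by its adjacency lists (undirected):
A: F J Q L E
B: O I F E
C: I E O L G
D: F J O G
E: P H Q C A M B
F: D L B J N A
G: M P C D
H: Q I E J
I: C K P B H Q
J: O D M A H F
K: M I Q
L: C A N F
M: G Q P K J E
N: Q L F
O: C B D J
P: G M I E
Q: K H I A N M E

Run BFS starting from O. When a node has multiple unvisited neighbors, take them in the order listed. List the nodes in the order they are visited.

Visit O; enqueue C, B, D, J → queue [C, B, D, J]
Visit C; enqueue I, E, L, G → queue [B, D, J, I, E, L, G]
Visit B; enqueue F → queue [D, J, I, E, L, G, F]
Visit D → queue [J, I, E, L, G, F]
Visit J; enqueue M, A, H → queue [I, E, L, G, F, M, A, H]
Visit I; enqueue K, P, Q → queue [E, L, G, F, M, A, H, K, P, Q]
Visit E → queue [L, G, F, M, A, H, K, P, Q]
Visit L; enqueue N → queue [G, F, M, A, H, K, P, Q, N]
Visit G → queue [F, M, A, H, K, P, Q, N]
Visit F → queue [M, A, H, K, P, Q, N]
Visit M → queue [A, H, K, P, Q, N]
Visit A → queue [H, K, P, Q, N]
Visit H → queue [K, P, Q, N]
Visit K → queue [P, Q, N]
Visit P → queue [Q, N]
Visit Q → queue [N]
Visit N → queue []

O -> C -> B -> D -> J -> I -> E -> L -> G -> F -> M -> A -> H -> K -> P -> Q -> N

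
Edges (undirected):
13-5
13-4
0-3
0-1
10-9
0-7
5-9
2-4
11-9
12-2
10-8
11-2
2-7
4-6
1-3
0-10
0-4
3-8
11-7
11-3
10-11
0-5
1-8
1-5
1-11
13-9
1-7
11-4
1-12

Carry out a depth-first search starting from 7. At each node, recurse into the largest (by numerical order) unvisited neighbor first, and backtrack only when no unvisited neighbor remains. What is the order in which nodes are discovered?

Visit 7
7 → 11
11 → 10
10 → 9
9 → 13
13 → 5
5 → 1
1 → 12
12 → 2
2 → 4
4 → 6
4 → 0
0 → 3
3 → 8

7 → 11 → 10 → 9 → 13 → 5 → 1 → 12 → 2 → 4 → 6 → 0 → 3 → 8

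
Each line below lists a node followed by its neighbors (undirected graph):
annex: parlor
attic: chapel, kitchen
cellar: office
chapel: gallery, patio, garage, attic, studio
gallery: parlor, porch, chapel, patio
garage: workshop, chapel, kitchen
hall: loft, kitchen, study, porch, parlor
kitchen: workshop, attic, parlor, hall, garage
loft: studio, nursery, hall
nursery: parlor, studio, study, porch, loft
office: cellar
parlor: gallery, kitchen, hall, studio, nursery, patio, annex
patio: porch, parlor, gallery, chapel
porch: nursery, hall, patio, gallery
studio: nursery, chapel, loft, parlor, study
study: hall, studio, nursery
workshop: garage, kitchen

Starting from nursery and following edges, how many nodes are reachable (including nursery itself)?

15

BFS from nursery visits: nursery, parlor, studio, study, porch, loft, gallery, kitchen, hall, patio, annex, chapel, workshop, attic, garage
Reachable nodes: 15 of 17 total.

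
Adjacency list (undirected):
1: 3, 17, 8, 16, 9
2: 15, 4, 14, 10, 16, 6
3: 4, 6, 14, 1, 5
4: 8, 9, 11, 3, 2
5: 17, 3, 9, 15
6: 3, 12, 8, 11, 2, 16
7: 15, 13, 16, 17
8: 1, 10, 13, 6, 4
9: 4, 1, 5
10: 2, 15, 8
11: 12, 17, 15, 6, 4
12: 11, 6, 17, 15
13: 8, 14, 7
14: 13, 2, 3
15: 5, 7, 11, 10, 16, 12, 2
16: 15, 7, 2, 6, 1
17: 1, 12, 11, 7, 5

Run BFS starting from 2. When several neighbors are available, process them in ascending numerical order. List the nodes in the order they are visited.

Visit 2; enqueue 4, 6, 10, 14, 15, 16 → queue [4, 6, 10, 14, 15, 16]
Visit 4; enqueue 3, 8, 9, 11 → queue [6, 10, 14, 15, 16, 3, 8, 9, 11]
Visit 6; enqueue 12 → queue [10, 14, 15, 16, 3, 8, 9, 11, 12]
Visit 10 → queue [14, 15, 16, 3, 8, 9, 11, 12]
Visit 14; enqueue 13 → queue [15, 16, 3, 8, 9, 11, 12, 13]
Visit 15; enqueue 5, 7 → queue [16, 3, 8, 9, 11, 12, 13, 5, 7]
Visit 16; enqueue 1 → queue [3, 8, 9, 11, 12, 13, 5, 7, 1]
Visit 3 → queue [8, 9, 11, 12, 13, 5, 7, 1]
Visit 8 → queue [9, 11, 12, 13, 5, 7, 1]
Visit 9 → queue [11, 12, 13, 5, 7, 1]
Visit 11; enqueue 17 → queue [12, 13, 5, 7, 1, 17]
Visit 12 → queue [13, 5, 7, 1, 17]
Visit 13 → queue [5, 7, 1, 17]
Visit 5 → queue [7, 1, 17]
Visit 7 → queue [1, 17]
Visit 1 → queue [17]
Visit 17 → queue []

2 -> 4 -> 6 -> 10 -> 14 -> 15 -> 16 -> 3 -> 8 -> 9 -> 11 -> 12 -> 13 -> 5 -> 7 -> 1 -> 17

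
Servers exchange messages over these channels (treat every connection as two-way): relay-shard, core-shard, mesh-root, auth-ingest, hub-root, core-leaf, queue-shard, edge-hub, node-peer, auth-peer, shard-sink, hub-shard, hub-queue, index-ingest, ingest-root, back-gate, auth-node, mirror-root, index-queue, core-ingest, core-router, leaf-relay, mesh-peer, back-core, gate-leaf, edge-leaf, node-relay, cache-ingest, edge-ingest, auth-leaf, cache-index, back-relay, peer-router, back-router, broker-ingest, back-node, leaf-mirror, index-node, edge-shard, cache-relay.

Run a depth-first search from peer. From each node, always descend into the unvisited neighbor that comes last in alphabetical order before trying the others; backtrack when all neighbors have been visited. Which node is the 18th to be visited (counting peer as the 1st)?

Visit peer
peer → router
router → core
core → shard
shard → sink
shard → relay
relay → node
node → index
index → queue
queue → hub
hub → root
root → mirror
mirror → leaf
leaf → gate
gate → back
leaf → edge
edge → ingest
ingest → cache
ingest → broker
ingest → auth
root → mesh

Visit order: peer, router, core, shard, sink, relay, node, index, queue, hub, root, mirror, leaf, gate, back, edge, ingest, cache, broker, auth, mesh

cache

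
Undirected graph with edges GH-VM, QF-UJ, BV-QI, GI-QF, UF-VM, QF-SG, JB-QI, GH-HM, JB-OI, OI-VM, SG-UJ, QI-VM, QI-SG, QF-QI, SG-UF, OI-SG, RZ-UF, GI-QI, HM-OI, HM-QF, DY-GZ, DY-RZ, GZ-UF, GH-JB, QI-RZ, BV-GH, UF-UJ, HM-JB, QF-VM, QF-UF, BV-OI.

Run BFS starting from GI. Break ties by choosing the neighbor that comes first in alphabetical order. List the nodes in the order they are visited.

Visit GI; enqueue QF, QI → queue [QF, QI]
Visit QF; enqueue HM, SG, UF, UJ, VM → queue [QI, HM, SG, UF, UJ, VM]
Visit QI; enqueue BV, JB, RZ → queue [HM, SG, UF, UJ, VM, BV, JB, RZ]
Visit HM; enqueue GH, OI → queue [SG, UF, UJ, VM, BV, JB, RZ, GH, OI]
Visit SG → queue [UF, UJ, VM, BV, JB, RZ, GH, OI]
Visit UF; enqueue GZ → queue [UJ, VM, BV, JB, RZ, GH, OI, GZ]
Visit UJ → queue [VM, BV, JB, RZ, GH, OI, GZ]
Visit VM → queue [BV, JB, RZ, GH, OI, GZ]
Visit BV → queue [JB, RZ, GH, OI, GZ]
Visit JB → queue [RZ, GH, OI, GZ]
Visit RZ; enqueue DY → queue [GH, OI, GZ, DY]
Visit GH → queue [OI, GZ, DY]
Visit OI → queue [GZ, DY]
Visit GZ → queue [DY]
Visit DY → queue []

GI, QF, QI, HM, SG, UF, UJ, VM, BV, JB, RZ, GH, OI, GZ, DY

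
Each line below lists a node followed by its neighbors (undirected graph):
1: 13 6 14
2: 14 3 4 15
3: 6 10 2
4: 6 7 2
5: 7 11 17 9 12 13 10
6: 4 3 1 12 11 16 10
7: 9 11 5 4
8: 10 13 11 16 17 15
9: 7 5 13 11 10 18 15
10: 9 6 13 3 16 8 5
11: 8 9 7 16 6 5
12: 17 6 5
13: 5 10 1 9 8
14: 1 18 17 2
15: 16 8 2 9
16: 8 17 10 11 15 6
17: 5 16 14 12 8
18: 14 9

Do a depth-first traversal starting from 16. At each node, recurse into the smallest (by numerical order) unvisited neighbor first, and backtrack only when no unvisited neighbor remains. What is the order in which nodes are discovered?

Visit 16
16 → 6
6 → 1
1 → 13
13 → 5
5 → 7
7 → 4
4 → 2
2 → 3
3 → 10
10 → 8
8 → 11
11 → 9
9 → 15
9 → 18
18 → 14
14 → 17
17 → 12

16, 6, 1, 13, 5, 7, 4, 2, 3, 10, 8, 11, 9, 15, 18, 14, 17, 12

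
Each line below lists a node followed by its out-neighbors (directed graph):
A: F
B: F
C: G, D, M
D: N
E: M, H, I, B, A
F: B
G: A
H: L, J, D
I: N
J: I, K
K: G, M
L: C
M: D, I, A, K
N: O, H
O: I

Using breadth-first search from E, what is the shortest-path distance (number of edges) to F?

2

Level 0: E
Level 1: A, B, H, I, M
Level 2: D, F, J, K, L, N
Level 3: C, G, O
F first appears at level 2.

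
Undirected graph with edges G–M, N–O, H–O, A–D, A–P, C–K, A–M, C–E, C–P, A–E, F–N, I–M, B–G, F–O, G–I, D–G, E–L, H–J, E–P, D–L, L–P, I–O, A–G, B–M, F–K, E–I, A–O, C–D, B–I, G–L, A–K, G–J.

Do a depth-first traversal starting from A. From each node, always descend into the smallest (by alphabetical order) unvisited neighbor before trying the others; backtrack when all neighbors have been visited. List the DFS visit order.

Visit A
A → D
D → C
C → E
E → I
I → B
B → G
G → J
J → H
H → O
O → F
F → K
F → N
G → L
L → P
G → M

A → D → C → E → I → B → G → J → H → O → F → K → N → L → P → M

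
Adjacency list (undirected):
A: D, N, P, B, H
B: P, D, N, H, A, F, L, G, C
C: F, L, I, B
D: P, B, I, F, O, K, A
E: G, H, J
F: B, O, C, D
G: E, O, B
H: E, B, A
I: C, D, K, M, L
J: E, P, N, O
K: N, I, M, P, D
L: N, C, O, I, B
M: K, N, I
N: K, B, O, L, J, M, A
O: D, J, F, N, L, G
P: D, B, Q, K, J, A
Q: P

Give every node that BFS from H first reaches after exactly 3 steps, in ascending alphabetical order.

I, K, M, O, Q

Level 0: H
Level 1: A, B, E
Level 2: C, D, F, G, J, L, N, P
Level 3: I, K, M, O, Q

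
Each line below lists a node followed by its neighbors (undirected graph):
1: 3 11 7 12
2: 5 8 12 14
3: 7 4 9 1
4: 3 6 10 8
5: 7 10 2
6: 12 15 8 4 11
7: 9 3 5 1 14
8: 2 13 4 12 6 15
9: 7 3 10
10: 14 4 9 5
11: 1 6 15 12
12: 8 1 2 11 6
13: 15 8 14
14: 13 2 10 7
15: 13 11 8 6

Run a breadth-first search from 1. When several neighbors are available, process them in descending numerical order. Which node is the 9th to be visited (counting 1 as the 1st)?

Visit 1; enqueue 12, 11, 7, 3 → queue [12, 11, 7, 3]
Visit 12; enqueue 8, 6, 2 → queue [11, 7, 3, 8, 6, 2]
Visit 11; enqueue 15 → queue [7, 3, 8, 6, 2, 15]
Visit 7; enqueue 14, 9, 5 → queue [3, 8, 6, 2, 15, 14, 9, 5]
Visit 3; enqueue 4 → queue [8, 6, 2, 15, 14, 9, 5, 4]
Visit 8; enqueue 13 → queue [6, 2, 15, 14, 9, 5, 4, 13]
Visit 6 → queue [2, 15, 14, 9, 5, 4, 13]
Visit 2 → queue [15, 14, 9, 5, 4, 13]
Visit 15 → queue [14, 9, 5, 4, 13]
Visit 14; enqueue 10 → queue [9, 5, 4, 13, 10]
Visit 9 → queue [5, 4, 13, 10]
Visit 5 → queue [4, 13, 10]
Visit 4 → queue [13, 10]
Visit 13 → queue [10]
Visit 10 → queue []

Visit order: 1, 12, 11, 7, 3, 8, 6, 2, 15, 14, 9, 5, 4, 13, 10

15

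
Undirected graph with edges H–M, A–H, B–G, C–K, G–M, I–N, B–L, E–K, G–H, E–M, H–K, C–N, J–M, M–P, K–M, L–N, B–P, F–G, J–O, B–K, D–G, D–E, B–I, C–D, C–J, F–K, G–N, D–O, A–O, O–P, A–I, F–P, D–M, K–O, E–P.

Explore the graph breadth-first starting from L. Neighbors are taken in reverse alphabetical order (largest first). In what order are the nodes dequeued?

Visit L; enqueue N, B → queue [N, B]
Visit N; enqueue I, G, C → queue [B, I, G, C]
Visit B; enqueue P, K → queue [I, G, C, P, K]
Visit I; enqueue A → queue [G, C, P, K, A]
Visit G; enqueue M, H, F, D → queue [C, P, K, A, M, H, F, D]
Visit C; enqueue J → queue [P, K, A, M, H, F, D, J]
Visit P; enqueue O, E → queue [K, A, M, H, F, D, J, O, E]
Visit K → queue [A, M, H, F, D, J, O, E]
Visit A → queue [M, H, F, D, J, O, E]
Visit M → queue [H, F, D, J, O, E]
Visit H → queue [F, D, J, O, E]
Visit F → queue [D, J, O, E]
Visit D → queue [J, O, E]
Visit J → queue [O, E]
Visit O → queue [E]
Visit E → queue []

L N B I G C P K A M H F D J O E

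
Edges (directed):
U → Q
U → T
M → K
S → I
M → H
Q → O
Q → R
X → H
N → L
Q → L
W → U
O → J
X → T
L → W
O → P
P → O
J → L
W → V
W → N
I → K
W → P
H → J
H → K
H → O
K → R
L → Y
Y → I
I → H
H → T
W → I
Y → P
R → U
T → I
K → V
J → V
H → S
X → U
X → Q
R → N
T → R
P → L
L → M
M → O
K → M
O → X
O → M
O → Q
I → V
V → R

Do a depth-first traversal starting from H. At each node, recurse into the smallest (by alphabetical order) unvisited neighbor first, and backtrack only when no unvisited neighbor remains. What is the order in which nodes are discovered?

H → J → L → M → K → R → N → U → Q → O → P → X → T → I → V → W → Y → S

Visit H
H → J
J → L
L → M
M → K
K → R
R → N
R → U
U → Q
Q → O
O → P
O → X
X → T
T → I
I → V
L → W
L → Y
H → S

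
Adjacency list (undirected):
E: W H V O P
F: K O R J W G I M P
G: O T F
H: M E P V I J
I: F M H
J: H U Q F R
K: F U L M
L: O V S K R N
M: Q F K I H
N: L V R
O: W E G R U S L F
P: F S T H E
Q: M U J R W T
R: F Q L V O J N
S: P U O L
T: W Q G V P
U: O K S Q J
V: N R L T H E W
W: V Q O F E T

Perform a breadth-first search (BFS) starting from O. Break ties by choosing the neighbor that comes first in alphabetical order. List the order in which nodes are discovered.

O, E, F, G, L, R, S, U, W, H, P, V, I, J, K, M, T, N, Q

Visit O; enqueue E, F, G, L, R, S, U, W → queue [E, F, G, L, R, S, U, W]
Visit E; enqueue H, P, V → queue [F, G, L, R, S, U, W, H, P, V]
Visit F; enqueue I, J, K, M → queue [G, L, R, S, U, W, H, P, V, I, J, K, M]
Visit G; enqueue T → queue [L, R, S, U, W, H, P, V, I, J, K, M, T]
Visit L; enqueue N → queue [R, S, U, W, H, P, V, I, J, K, M, T, N]
Visit R; enqueue Q → queue [S, U, W, H, P, V, I, J, K, M, T, N, Q]
Visit S → queue [U, W, H, P, V, I, J, K, M, T, N, Q]
Visit U → queue [W, H, P, V, I, J, K, M, T, N, Q]
Visit W → queue [H, P, V, I, J, K, M, T, N, Q]
Visit H → queue [P, V, I, J, K, M, T, N, Q]
Visit P → queue [V, I, J, K, M, T, N, Q]
Visit V → queue [I, J, K, M, T, N, Q]
Visit I → queue [J, K, M, T, N, Q]
Visit J → queue [K, M, T, N, Q]
Visit K → queue [M, T, N, Q]
Visit M → queue [T, N, Q]
Visit T → queue [N, Q]
Visit N → queue [Q]
Visit Q → queue []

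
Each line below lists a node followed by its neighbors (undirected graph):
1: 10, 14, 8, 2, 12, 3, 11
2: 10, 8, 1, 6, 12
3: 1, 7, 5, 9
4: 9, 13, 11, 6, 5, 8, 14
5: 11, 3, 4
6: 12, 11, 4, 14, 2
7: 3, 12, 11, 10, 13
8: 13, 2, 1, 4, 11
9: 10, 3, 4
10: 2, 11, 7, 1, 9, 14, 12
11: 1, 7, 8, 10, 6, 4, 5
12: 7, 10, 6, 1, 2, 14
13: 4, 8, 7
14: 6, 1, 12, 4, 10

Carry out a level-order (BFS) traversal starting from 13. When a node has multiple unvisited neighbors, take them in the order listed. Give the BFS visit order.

13, 4, 8, 7, 9, 11, 6, 5, 14, 2, 1, 3, 12, 10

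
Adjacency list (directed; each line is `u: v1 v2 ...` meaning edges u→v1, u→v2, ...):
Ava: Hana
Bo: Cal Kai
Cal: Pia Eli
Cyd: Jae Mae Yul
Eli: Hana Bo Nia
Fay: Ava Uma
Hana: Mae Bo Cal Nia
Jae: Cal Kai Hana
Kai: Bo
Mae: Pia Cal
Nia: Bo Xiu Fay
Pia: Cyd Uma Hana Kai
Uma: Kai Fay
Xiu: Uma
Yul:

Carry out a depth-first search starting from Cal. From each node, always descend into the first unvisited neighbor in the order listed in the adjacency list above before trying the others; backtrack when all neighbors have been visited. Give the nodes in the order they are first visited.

Visit Cal
Cal → Pia
Pia → Cyd
Cyd → Jae
Jae → Kai
Kai → Bo
Jae → Hana
Hana → Mae
Hana → Nia
Nia → Xiu
Xiu → Uma
Uma → Fay
Fay → Ava
Cyd → Yul
Cal → Eli

Cal, Pia, Cyd, Jae, Kai, Bo, Hana, Mae, Nia, Xiu, Uma, Fay, Ava, Yul, Eli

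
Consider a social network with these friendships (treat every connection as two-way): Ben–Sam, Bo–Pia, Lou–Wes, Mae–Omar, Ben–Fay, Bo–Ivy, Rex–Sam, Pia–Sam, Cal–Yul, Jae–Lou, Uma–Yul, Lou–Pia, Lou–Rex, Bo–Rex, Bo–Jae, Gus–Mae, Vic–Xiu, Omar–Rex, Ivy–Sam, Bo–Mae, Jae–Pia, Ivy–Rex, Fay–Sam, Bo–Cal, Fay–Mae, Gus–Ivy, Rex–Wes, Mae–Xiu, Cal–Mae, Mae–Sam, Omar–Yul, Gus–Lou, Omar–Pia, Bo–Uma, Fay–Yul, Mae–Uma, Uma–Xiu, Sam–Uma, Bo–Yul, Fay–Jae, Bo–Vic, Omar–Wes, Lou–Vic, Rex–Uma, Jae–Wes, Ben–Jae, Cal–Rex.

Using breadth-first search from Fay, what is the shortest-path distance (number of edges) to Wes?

2

Level 0: Fay
Level 1: Ben, Jae, Mae, Sam, Yul
Level 2: Bo, Cal, Gus, Ivy, Lou, Omar, Pia, Rex, Uma, Wes, Xiu
Level 3: Vic
Wes first appears at level 2.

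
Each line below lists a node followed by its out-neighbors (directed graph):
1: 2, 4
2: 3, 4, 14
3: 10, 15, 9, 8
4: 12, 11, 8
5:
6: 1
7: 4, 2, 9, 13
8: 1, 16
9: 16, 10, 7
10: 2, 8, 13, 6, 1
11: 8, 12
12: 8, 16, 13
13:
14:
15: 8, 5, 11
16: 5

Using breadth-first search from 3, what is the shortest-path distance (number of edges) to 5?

Level 0: 3
Level 1: 8, 9, 10, 15
Level 2: 1, 2, 5, 6, 7, 11, 13, 16
Level 3: 4, 12, 14
5 first appears at level 2.

2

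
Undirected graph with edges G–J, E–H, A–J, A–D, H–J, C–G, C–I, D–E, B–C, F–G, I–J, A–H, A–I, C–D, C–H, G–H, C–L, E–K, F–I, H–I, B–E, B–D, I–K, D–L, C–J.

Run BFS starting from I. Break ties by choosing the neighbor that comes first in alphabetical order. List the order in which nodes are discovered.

I -> A -> C -> F -> H -> J -> K -> D -> B -> G -> L -> E

Visit I; enqueue A, C, F, H, J, K → queue [A, C, F, H, J, K]
Visit A; enqueue D → queue [C, F, H, J, K, D]
Visit C; enqueue B, G, L → queue [F, H, J, K, D, B, G, L]
Visit F → queue [H, J, K, D, B, G, L]
Visit H; enqueue E → queue [J, K, D, B, G, L, E]
Visit J → queue [K, D, B, G, L, E]
Visit K → queue [D, B, G, L, E]
Visit D → queue [B, G, L, E]
Visit B → queue [G, L, E]
Visit G → queue [L, E]
Visit L → queue [E]
Visit E → queue []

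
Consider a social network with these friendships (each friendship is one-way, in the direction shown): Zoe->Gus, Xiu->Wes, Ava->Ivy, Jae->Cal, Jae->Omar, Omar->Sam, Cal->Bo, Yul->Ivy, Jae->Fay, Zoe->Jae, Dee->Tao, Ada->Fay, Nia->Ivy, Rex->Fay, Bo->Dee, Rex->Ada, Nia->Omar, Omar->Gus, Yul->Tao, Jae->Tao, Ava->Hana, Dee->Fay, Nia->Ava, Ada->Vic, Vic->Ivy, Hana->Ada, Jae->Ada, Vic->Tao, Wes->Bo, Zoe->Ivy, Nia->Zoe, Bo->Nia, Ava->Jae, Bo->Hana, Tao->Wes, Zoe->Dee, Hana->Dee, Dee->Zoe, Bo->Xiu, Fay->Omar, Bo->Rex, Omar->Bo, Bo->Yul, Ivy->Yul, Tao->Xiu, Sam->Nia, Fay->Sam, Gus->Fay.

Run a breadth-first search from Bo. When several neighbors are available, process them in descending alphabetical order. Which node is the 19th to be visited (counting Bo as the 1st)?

Gus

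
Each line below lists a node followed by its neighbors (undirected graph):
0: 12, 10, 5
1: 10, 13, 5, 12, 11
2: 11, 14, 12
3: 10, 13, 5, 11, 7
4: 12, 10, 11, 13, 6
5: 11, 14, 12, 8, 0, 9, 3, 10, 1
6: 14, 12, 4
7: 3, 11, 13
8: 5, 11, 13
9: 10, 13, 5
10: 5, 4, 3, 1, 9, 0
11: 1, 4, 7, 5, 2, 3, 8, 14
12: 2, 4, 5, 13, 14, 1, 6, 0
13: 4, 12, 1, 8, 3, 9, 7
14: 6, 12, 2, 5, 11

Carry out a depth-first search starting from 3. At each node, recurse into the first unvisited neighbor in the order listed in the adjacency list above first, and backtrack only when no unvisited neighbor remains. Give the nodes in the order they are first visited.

3 -> 10 -> 5 -> 11 -> 1 -> 13 -> 4 -> 12 -> 2 -> 14 -> 6 -> 0 -> 8 -> 9 -> 7

Visit 3
3 → 10
10 → 5
5 → 11
11 → 1
1 → 13
13 → 4
4 → 12
12 → 2
2 → 14
14 → 6
12 → 0
13 → 8
13 → 9
13 → 7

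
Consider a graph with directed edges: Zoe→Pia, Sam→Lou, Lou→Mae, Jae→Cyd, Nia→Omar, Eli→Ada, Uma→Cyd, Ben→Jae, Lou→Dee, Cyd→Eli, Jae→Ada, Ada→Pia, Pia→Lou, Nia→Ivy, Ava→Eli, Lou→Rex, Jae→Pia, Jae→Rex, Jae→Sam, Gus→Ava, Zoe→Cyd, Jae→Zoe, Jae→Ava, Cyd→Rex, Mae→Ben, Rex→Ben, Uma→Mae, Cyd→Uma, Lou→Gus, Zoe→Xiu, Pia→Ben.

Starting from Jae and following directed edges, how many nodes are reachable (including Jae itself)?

16

BFS from Jae visits: Jae, Zoe, Sam, Rex, Pia, Cyd, Ava, Ada, Xiu, Lou, Ben, Uma, Eli, Mae, Gus, Dee
Reachable nodes: 16 of 19 total.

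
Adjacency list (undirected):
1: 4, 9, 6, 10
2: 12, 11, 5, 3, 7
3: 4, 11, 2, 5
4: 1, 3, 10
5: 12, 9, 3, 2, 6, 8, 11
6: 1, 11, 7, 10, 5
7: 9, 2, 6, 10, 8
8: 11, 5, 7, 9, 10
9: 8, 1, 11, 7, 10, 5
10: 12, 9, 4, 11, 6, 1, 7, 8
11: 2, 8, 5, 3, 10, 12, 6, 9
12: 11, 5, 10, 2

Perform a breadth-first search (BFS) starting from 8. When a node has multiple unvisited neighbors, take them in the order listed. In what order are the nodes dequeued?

8, 11, 5, 7, 9, 10, 2, 3, 12, 6, 1, 4

Visit 8; enqueue 11, 5, 7, 9, 10 → queue [11, 5, 7, 9, 10]
Visit 11; enqueue 2, 3, 12, 6 → queue [5, 7, 9, 10, 2, 3, 12, 6]
Visit 5 → queue [7, 9, 10, 2, 3, 12, 6]
Visit 7 → queue [9, 10, 2, 3, 12, 6]
Visit 9; enqueue 1 → queue [10, 2, 3, 12, 6, 1]
Visit 10; enqueue 4 → queue [2, 3, 12, 6, 1, 4]
Visit 2 → queue [3, 12, 6, 1, 4]
Visit 3 → queue [12, 6, 1, 4]
Visit 12 → queue [6, 1, 4]
Visit 6 → queue [1, 4]
Visit 1 → queue [4]
Visit 4 → queue []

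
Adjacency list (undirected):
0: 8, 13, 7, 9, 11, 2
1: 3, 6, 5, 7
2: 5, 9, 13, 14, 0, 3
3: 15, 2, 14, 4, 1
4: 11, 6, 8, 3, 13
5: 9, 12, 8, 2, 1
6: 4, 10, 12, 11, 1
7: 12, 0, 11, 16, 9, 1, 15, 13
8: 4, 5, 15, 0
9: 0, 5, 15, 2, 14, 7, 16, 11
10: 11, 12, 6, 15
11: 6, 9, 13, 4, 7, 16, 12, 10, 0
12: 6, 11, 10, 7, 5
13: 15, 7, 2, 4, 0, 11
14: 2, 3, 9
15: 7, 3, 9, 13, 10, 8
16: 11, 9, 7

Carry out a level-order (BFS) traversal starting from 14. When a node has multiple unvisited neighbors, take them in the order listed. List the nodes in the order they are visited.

Visit 14; enqueue 2, 3, 9 → queue [2, 3, 9]
Visit 2; enqueue 5, 13, 0 → queue [3, 9, 5, 13, 0]
Visit 3; enqueue 15, 4, 1 → queue [9, 5, 13, 0, 15, 4, 1]
Visit 9; enqueue 7, 16, 11 → queue [5, 13, 0, 15, 4, 1, 7, 16, 11]
Visit 5; enqueue 12, 8 → queue [13, 0, 15, 4, 1, 7, 16, 11, 12, 8]
Visit 13 → queue [0, 15, 4, 1, 7, 16, 11, 12, 8]
Visit 0 → queue [15, 4, 1, 7, 16, 11, 12, 8]
Visit 15; enqueue 10 → queue [4, 1, 7, 16, 11, 12, 8, 10]
Visit 4; enqueue 6 → queue [1, 7, 16, 11, 12, 8, 10, 6]
Visit 1 → queue [7, 16, 11, 12, 8, 10, 6]
Visit 7 → queue [16, 11, 12, 8, 10, 6]
Visit 16 → queue [11, 12, 8, 10, 6]
Visit 11 → queue [12, 8, 10, 6]
Visit 12 → queue [8, 10, 6]
Visit 8 → queue [10, 6]
Visit 10 → queue [6]
Visit 6 → queue []

14, 2, 3, 9, 5, 13, 0, 15, 4, 1, 7, 16, 11, 12, 8, 10, 6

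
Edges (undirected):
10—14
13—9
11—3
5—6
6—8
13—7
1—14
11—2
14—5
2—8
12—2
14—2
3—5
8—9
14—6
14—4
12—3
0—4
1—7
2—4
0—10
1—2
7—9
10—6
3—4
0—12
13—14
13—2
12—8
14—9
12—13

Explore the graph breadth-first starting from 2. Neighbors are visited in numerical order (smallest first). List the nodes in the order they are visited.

Visit 2; enqueue 1, 4, 8, 11, 12, 13, 14 → queue [1, 4, 8, 11, 12, 13, 14]
Visit 1; enqueue 7 → queue [4, 8, 11, 12, 13, 14, 7]
Visit 4; enqueue 0, 3 → queue [8, 11, 12, 13, 14, 7, 0, 3]
Visit 8; enqueue 6, 9 → queue [11, 12, 13, 14, 7, 0, 3, 6, 9]
Visit 11 → queue [12, 13, 14, 7, 0, 3, 6, 9]
Visit 12 → queue [13, 14, 7, 0, 3, 6, 9]
Visit 13 → queue [14, 7, 0, 3, 6, 9]
Visit 14; enqueue 5, 10 → queue [7, 0, 3, 6, 9, 5, 10]
Visit 7 → queue [0, 3, 6, 9, 5, 10]
Visit 0 → queue [3, 6, 9, 5, 10]
Visit 3 → queue [6, 9, 5, 10]
Visit 6 → queue [9, 5, 10]
Visit 9 → queue [5, 10]
Visit 5 → queue [10]
Visit 10 → queue []

2, 1, 4, 8, 11, 12, 13, 14, 7, 0, 3, 6, 9, 5, 10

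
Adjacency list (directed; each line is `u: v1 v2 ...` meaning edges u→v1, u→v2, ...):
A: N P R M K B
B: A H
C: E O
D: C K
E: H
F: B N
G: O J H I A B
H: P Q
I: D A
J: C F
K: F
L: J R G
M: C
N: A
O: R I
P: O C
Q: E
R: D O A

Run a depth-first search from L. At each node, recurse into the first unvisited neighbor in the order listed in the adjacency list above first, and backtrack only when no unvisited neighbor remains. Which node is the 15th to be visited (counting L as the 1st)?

M

Visit L
L → J
J → C
C → E
E → H
H → P
P → O
O → R
R → D
D → K
K → F
F → B
B → A
A → N
A → M
O → I
H → Q
L → G

Visit order: L, J, C, E, H, P, O, R, D, K, F, B, A, N, M, I, Q, G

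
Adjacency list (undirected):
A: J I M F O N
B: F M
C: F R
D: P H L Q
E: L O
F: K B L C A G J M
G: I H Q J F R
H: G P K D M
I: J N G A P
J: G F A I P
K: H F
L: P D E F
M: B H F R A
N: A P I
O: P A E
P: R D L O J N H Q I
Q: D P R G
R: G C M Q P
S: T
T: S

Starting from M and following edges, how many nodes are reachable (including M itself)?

18

BFS from M visits: M, R, H, F, B, A, Q, P, G, C, K, D, L, J, O, N, I, E
Reachable nodes: 18 of 20 total.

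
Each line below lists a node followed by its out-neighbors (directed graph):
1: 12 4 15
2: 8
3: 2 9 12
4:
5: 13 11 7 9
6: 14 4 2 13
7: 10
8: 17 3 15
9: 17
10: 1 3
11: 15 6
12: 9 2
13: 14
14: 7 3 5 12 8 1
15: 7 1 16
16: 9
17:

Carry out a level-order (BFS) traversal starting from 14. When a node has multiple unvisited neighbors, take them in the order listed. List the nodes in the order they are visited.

14, 7, 3, 5, 12, 8, 1, 10, 2, 9, 13, 11, 17, 15, 4, 6, 16

Visit 14; enqueue 7, 3, 5, 12, 8, 1 → queue [7, 3, 5, 12, 8, 1]
Visit 7; enqueue 10 → queue [3, 5, 12, 8, 1, 10]
Visit 3; enqueue 2, 9 → queue [5, 12, 8, 1, 10, 2, 9]
Visit 5; enqueue 13, 11 → queue [12, 8, 1, 10, 2, 9, 13, 11]
Visit 12 → queue [8, 1, 10, 2, 9, 13, 11]
Visit 8; enqueue 17, 15 → queue [1, 10, 2, 9, 13, 11, 17, 15]
Visit 1; enqueue 4 → queue [10, 2, 9, 13, 11, 17, 15, 4]
Visit 10 → queue [2, 9, 13, 11, 17, 15, 4]
Visit 2 → queue [9, 13, 11, 17, 15, 4]
Visit 9 → queue [13, 11, 17, 15, 4]
Visit 13 → queue [11, 17, 15, 4]
Visit 11; enqueue 6 → queue [17, 15, 4, 6]
Visit 17 → queue [15, 4, 6]
Visit 15; enqueue 16 → queue [4, 6, 16]
Visit 4 → queue [6, 16]
Visit 6 → queue [16]
Visit 16 → queue []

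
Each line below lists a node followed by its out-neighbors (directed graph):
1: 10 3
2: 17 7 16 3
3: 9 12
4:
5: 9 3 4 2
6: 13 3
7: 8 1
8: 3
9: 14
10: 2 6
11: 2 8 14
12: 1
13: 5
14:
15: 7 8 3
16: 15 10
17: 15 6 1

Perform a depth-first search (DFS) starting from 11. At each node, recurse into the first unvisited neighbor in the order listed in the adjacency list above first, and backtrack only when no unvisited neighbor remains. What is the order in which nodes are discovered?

Visit 11
11 → 2
2 → 17
17 → 15
15 → 7
7 → 8
8 → 3
3 → 9
9 → 14
3 → 12
12 → 1
1 → 10
10 → 6
6 → 13
13 → 5
5 → 4
2 → 16

11 → 2 → 17 → 15 → 7 → 8 → 3 → 9 → 14 → 12 → 1 → 10 → 6 → 13 → 5 → 4 → 16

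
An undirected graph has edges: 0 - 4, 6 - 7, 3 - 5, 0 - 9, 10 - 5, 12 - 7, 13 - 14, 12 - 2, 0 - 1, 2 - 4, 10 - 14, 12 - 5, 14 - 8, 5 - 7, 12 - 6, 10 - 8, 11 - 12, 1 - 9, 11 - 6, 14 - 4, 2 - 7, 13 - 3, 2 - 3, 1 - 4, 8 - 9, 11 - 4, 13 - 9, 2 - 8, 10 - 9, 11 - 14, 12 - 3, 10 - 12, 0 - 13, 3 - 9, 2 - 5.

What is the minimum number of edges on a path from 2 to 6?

Level 0: 2
Level 1: 3, 4, 5, 7, 8, 12
Level 2: 0, 1, 6, 9, 10, 11, 13, 14
6 first appears at level 2.

2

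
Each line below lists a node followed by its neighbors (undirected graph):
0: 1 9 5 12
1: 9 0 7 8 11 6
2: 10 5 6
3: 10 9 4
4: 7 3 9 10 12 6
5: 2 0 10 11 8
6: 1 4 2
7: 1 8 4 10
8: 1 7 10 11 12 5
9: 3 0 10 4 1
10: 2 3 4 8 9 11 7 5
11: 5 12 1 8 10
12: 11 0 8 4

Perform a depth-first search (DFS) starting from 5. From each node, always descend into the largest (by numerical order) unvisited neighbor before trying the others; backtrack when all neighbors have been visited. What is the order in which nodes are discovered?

5 11 12 8 10 9 4 7 1 6 2 0 3

Visit 5
5 → 11
11 → 12
12 → 8
8 → 10
10 → 9
9 → 4
4 → 7
7 → 1
1 → 6
6 → 2
1 → 0
4 → 3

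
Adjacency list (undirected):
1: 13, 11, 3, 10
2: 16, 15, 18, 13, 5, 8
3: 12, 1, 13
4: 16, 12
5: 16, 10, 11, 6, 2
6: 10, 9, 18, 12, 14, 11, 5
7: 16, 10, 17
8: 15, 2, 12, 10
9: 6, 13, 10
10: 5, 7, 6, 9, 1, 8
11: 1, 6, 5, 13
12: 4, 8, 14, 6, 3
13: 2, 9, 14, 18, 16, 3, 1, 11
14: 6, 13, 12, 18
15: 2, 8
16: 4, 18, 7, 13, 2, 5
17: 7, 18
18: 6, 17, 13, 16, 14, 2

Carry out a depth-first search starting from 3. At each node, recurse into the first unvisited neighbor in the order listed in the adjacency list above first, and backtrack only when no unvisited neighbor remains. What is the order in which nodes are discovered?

3, 12, 4, 16, 18, 6, 10, 5, 11, 1, 13, 2, 15, 8, 9, 14, 7, 17

Visit 3
3 → 12
12 → 4
4 → 16
16 → 18
18 → 6
6 → 10
10 → 5
5 → 11
11 → 1
1 → 13
13 → 2
2 → 15
15 → 8
13 → 9
13 → 14
10 → 7
7 → 17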